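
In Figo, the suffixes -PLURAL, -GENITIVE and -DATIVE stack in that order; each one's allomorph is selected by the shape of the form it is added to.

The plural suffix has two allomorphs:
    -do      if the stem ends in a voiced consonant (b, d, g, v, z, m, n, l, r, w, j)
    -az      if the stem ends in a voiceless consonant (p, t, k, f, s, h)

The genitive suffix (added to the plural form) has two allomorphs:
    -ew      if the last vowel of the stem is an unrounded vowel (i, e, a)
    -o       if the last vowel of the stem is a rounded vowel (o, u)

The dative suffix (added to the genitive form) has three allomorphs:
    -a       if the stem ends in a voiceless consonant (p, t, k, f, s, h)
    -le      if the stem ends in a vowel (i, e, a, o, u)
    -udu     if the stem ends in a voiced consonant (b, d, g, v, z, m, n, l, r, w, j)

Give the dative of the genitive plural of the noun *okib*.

Since the final consonant of *okib* is /b/ (voiced), it takes -do, giving *okibdo*.
Since the last vowel of the plural form *okibdo* is /o/ (a rounded vowel), it takes -o, giving *okibdoo*.
The final sound of the genitive form *okibdoo* is /o/, which is a vowel, so the dative suffix is -le, giving *okibdoole*.

okibdoole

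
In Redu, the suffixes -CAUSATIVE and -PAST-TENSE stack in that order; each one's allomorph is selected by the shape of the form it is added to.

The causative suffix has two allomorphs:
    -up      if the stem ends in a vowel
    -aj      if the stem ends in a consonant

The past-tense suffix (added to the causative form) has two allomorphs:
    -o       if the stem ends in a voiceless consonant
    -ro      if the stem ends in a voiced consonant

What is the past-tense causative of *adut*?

*adut*: final sound = /t/, a consonant → -aj → *adutaj*.
The causative form *adutaj*: final consonant = /j/, voiced → -ro → *adutajro*.

adutajro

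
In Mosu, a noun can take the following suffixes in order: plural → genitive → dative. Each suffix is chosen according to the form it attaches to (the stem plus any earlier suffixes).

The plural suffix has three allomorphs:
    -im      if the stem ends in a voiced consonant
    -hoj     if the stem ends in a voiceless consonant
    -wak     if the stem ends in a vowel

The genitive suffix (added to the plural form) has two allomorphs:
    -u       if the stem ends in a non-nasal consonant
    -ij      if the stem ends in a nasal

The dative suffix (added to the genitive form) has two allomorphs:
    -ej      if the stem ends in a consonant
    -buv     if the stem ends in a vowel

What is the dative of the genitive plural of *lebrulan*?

The final sound of *lebrulan* is /n/, which is a voiced consonant, so the plural suffix is -im, giving *lebrulanim*.
The plural form *lebrulanim*: final consonant = /m/, a nasal → -ij → *lebrulanimij*.
The final sound of the genitive form *lebrulanimij* is /j/, which is a consonant, so the dative suffix is -ej, giving *lebrulanimijej*.

lebrulanimijej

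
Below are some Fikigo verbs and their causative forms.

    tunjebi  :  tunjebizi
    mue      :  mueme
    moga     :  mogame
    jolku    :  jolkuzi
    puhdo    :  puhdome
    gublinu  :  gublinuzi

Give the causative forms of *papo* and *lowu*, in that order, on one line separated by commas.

The alternation tracks the last vowel of the stem — -zi when the last vowel of the stem is a high vowel (*tunjebi*, *jolku*, *gublinu*); -me when the last vowel of the stem is a non-high vowel (*mue*, *moga*, *puhdo*).
Since the last vowel of *papo* is /o/ (a non-high vowel), it takes -me, giving *papome*.
The last vowel of *lowu* is /u/, which is a high vowel, so the suffix is -zi, giving *lowuzi*.

papome, lowuzi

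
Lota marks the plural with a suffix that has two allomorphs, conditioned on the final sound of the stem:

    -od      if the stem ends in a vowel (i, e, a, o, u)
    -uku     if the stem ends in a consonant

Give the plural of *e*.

*e* — final sound /e/ (a vowel) → -od → *eod*.

eod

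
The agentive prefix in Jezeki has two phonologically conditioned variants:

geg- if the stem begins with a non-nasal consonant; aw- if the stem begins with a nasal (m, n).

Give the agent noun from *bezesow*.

gegbezesow

The first consonant of *bezesow* is /b/, which is non-nasal, so the prefix is geg-, giving *gegbezesow*.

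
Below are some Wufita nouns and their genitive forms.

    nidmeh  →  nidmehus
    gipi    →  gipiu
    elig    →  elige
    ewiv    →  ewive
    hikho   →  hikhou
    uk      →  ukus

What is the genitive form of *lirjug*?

Looking at the final sound of each stem: -us when the stem ends in a voiceless consonant (*nidmeh*, *uk*); -e when the stem ends in a voiced consonant (*elig*, *ewiv*); -u when the stem ends in a vowel (*gipi*, *hikho*).
Since the final sound of *lirjug* is /g/ (a voiced consonant), it takes -e, giving *lirjuge*.

lirjuge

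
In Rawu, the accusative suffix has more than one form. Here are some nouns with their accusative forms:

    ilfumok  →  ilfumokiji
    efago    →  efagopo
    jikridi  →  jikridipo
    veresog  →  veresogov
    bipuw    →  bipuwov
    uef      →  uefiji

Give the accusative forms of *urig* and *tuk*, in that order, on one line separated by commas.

The pattern is voicing of the final sound: -iji when the stem ends in a voiceless consonant (*ilfumok*, *uef*); -ov when the stem ends in a voiced consonant (*veresog*, *bipuw*); -po when the stem ends in a vowel (*efago*, *jikridi*).
The final sound of *urig* is /g/, which is a voiced consonant, so the suffix is -ov, giving *urigov*.
*tuk* — final sound /k/ (a voiceless consonant) → -iji → *tukiji*.

urigov, tukiji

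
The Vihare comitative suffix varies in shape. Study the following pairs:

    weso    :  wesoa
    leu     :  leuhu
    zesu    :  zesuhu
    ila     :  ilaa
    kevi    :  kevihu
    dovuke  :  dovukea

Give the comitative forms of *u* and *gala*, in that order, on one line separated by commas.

uhu, galaa

The pattern is height harmony: -hu when the last vowel of the stem is a high vowel (*leu*, *zesu*, *kevi*); -a when the last vowel of the stem is a non-high vowel (*weso*, *ila*, *dovuke*).
The last vowel of *u* is /u/, which is a high vowel, so the suffix is -hu, giving *uhu*.
The last vowel of *gala* is /a/, which is a non-high vowel, so the suffix is -a, giving *galaa*.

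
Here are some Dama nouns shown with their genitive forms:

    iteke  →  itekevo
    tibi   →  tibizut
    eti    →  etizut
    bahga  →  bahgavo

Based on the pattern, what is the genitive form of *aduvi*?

The alternation tracks the last vowel of the stem — -zut when the last vowel of the stem is a high vowel (*tibi*, *eti*); -vo when the last vowel of the stem is a non-high vowel (*iteke*, *bahga*).
The last vowel of *aduvi* is /i/, which is a high vowel, so the suffix is -zut, giving *aduvizut*.

aduvizut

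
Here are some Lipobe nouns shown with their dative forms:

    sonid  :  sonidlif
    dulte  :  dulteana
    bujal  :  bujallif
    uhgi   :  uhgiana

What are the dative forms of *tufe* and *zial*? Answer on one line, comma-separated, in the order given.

tufeana, ziallif

The alternation tracks the final sound of the stem — -lif when the stem ends in a consonant (*sonid*, *bujal*); -ana when the stem ends in a vowel (*dulte*, *uhgi*).
The final sound of *tufe* is /e/, which is a vowel, so the suffix is -ana, giving *tufeana*.
Since the final sound of *zial* is /l/ (a consonant), it takes -lif, giving *ziallif*.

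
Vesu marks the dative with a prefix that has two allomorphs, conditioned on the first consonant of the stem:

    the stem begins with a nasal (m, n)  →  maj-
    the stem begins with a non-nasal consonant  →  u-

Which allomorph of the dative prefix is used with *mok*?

maj-

The first consonant of *mok* is /m/, which is a nasal, so the prefix is maj-.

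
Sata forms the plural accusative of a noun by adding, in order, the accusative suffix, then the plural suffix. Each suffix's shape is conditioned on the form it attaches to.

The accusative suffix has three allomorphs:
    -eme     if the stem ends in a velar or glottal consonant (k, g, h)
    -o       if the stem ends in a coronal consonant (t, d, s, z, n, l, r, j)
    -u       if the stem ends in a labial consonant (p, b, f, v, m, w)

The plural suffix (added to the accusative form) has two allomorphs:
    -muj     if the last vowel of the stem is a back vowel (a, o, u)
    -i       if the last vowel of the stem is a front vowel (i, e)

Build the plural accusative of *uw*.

The final consonant of *uw* is /w/, which is labial, so the accusative suffix is -u, giving *uwu*.
The accusative form *uwu*: last vowel = /u/, a back vowel → -muj → *uwumuj*.

uwumuj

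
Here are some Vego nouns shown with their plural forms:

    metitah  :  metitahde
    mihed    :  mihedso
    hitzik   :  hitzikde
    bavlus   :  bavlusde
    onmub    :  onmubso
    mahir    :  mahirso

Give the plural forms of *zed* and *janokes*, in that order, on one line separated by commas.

zedso, janokesde

Looking at the final consonant of each stem: -de when the stem ends in a voiceless consonant (*metitah*, *hitzik*, *bavlus*); -so when the stem ends in a voiced consonant (*mihed*, *onmub*, *mahir*).
*zed*: final consonant = /d/, voiced → -so → *zedso*.
Since the final consonant of *janokes* is /s/ (voiceless), it takes -de, giving *janokesde*.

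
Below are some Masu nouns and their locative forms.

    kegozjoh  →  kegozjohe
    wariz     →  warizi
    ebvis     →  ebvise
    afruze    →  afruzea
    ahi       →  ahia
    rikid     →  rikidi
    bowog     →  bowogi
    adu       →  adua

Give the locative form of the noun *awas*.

awase

The pattern is voicing of the final sound: -e when the stem ends in a voiceless consonant (*kegozjoh*, *ebvis*); -i when the stem ends in a voiced consonant (*wariz*, *rikid*, *bowog*); -a when the stem ends in a vowel (*afruze*, *ahi*, *adu*).
*awas* — final sound /s/ (a voiceless consonant) → -e → *awase*.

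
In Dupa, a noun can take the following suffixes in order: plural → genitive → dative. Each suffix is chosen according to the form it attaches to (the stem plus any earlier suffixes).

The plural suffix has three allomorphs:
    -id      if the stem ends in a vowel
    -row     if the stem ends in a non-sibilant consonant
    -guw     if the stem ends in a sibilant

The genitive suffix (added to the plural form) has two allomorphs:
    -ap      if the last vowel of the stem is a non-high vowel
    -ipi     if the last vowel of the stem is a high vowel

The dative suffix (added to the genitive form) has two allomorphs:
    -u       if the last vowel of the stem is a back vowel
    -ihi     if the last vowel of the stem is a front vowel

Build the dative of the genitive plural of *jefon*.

jefonrowapu

The final sound of *jefon* is /n/, which is a non-sibilant consonant, so the plural suffix is -row, giving *jefonrow*.
The plural form *jefonrow*: last vowel = /o/, a non-high vowel → -ap → *jefonrowap*.
The genitive form *jefonrowap* — last vowel /a/ (a back vowel) → -u → *jefonrowapu*.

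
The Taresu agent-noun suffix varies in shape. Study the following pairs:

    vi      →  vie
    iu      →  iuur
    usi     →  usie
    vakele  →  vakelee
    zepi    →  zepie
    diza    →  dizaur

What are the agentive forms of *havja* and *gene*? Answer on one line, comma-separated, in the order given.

Looking at the last vowel of each stem: -e when the last vowel of the stem is a front vowel (*vi*, *usi*, *vakele*, *zepi*); -ur when the last vowel of the stem is a back vowel (*iu*, *diza*).
The last vowel of *havja* is /a/, which is a back vowel, so the suffix is -ur, giving *havjaur*.
*gene* — last vowel /e/ (a front vowel) → -e → *genee*.

havjaur, genee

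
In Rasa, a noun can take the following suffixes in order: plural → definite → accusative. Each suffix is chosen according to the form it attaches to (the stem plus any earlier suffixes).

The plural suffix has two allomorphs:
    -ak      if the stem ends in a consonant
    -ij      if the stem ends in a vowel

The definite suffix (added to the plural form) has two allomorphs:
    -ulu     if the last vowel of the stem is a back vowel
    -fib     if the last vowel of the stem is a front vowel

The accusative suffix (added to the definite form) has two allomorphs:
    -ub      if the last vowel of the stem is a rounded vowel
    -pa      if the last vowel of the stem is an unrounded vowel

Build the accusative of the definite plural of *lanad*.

lanadakuluub

Since the final sound of *lanad* is /d/ (a consonant), it takes -ak, giving *lanadak*.
Since the last vowel of the plural form *lanadak* is /a/ (a back vowel), it takes -ulu, giving *lanadakulu*.
The definite form *lanadakulu*: last vowel = /u/, a rounded vowel → -ub → *lanadakuluub*.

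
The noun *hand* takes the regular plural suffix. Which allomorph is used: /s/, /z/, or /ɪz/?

/z/

The stem *hand* ends in a voiced non-sibilant sound.
The plural suffix surfaces as /ɪz/ after sibilants, /s/ after other voiceless consonants, and /z/ after other voiced sounds.
So the plural -s on *hand* is pronounced /z/.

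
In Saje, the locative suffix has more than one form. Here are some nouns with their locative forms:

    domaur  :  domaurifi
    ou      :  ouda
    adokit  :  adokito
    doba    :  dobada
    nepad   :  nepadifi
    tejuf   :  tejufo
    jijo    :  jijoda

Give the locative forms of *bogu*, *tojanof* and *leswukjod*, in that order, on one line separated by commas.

The pattern is voicing of the final sound: -o when the stem ends in a voiceless consonant (*adokit*, *tejuf*); -ifi when the stem ends in a voiced consonant (*domaur*, *nepad*); -da when the stem ends in a vowel (*ou*, *doba*, *jijo*).
Since the final sound of *bogu* is /u/ (a vowel), it takes -da, giving *boguda*.
*tojanof*: final sound = /f/, a voiceless consonant → -o → *tojanofo*.
*leswukjod* — final sound /d/ (a voiced consonant) → -ifi → *leswukjodifi*.

boguda, tojanofo, leswukjodifi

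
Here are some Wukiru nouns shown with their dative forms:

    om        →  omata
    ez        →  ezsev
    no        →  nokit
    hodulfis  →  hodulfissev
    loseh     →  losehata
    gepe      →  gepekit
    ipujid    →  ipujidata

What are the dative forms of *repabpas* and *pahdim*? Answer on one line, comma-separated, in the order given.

The pattern is sibilance of the final sound: -sev when the stem ends in a sibilant (*ez*, *hodulfis*); -ata when the stem ends in a non-sibilant consonant (*om*, *loseh*, *ipujid*); -kit when the stem ends in a vowel (*no*, *gepe*).
*repabpas* — final sound /s/ (a sibilant) → -sev → *repabpassev*.
*pahdim* — final sound /m/ (a non-sibilant consonant) → -ata → *pahdimata*.

repabpassev, pahdimata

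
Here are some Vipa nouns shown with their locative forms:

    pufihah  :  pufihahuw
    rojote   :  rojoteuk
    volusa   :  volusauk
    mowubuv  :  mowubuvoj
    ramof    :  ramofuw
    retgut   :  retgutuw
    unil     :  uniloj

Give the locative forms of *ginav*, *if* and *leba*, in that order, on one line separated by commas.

ginavoj, ifuw, lebauk

The suffix is conditioned by the final sound: -uw when the stem ends in a voiceless consonant (*pufihah*, *ramof*, *retgut*); -oj when the stem ends in a voiced consonant (*mowubuv*, *unil*); -uk when the stem ends in a vowel (*rojote*, *volusa*).
The final sound of *ginav* is /v/, which is a voiced consonant, so the suffix is -oj, giving *ginavoj*.
Since the final sound of *if* is /f/ (a voiceless consonant), it takes -uw, giving *ifuw*.
*leba* — final sound /a/ (a vowel) → -uk → *lebauk*.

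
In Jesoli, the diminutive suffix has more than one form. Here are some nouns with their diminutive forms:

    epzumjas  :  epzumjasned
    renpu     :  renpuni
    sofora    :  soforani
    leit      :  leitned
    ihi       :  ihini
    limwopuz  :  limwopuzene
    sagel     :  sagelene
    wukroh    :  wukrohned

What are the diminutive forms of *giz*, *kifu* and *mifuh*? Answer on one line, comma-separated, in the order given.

gizene, kifuni, mifuhned

The suffix is conditioned by the final sound: -ned when the stem ends in a voiceless consonant (*epzumjas*, *leit*, *wukroh*); -ene when the stem ends in a voiced consonant (*limwopuz*, *sagel*); -ni when the stem ends in a vowel (*renpu*, *sofora*, *ihi*).
*giz*: final sound = /z/, a voiced consonant → -ene → *gizene*.
*kifu* — final sound /u/ (a vowel) → -ni → *kifuni*.
The final sound of *mifuh* is /h/, which is a voiceless consonant, so the suffix is -ned, giving *mifuhned*.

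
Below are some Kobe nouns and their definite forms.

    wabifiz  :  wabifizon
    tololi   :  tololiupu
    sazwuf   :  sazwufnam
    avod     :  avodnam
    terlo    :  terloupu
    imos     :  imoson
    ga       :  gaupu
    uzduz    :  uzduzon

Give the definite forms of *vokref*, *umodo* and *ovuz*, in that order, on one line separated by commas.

Looking at the final sound of each stem: -on when the stem ends in a sibilant (*wabifiz*, *imos*, *uzduz*); -nam when the stem ends in a non-sibilant consonant (*sazwuf*, *avod*); -upu when the stem ends in a vowel (*tololi*, *terlo*, *ga*).
*vokref*: final sound = /f/, a non-sibilant consonant → -nam → *vokrefnam*.
Since the final sound of *umodo* is /o/ (a vowel), it takes -upu, giving *umodoupu*.
*ovuz*: final sound = /z/, a sibilant → -on → *ovuzon*.

vokrefnam, umodoupu, ovuzon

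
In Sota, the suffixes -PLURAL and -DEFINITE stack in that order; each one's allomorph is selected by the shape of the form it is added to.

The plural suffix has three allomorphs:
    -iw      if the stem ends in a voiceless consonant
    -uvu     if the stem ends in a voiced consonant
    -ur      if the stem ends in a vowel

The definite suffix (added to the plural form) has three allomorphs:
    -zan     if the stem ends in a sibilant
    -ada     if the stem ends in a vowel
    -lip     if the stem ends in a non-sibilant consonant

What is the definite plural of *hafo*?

Since the final sound of *hafo* is /o/ (a vowel), it takes -ur, giving *hafour*.
Since the final sound of the plural form *hafour* is /r/ (a non-sibilant consonant), it takes -lip, giving *hafourlip*.

hafourlip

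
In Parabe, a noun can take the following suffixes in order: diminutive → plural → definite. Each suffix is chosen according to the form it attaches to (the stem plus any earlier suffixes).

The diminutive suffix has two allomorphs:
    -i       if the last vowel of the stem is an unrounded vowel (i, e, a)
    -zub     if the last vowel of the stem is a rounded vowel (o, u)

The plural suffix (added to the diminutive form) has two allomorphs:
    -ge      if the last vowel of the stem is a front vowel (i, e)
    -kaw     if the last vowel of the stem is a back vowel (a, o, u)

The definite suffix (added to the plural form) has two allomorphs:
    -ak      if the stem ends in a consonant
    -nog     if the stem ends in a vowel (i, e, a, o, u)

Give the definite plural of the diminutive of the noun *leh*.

lehigenog

*leh*: last vowel = /e/, an unrounded vowel → -i → *lehi*.
The diminutive form *lehi* — last vowel /i/ (a front vowel) → -ge → *lehige*.
The plural form *lehige* — final sound /e/ (a vowel) → -nog → *lehigenog*.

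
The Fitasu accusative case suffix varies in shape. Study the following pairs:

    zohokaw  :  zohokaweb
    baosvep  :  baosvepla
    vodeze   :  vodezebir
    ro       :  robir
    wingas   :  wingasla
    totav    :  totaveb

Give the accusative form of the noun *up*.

upla

The pattern is voicing of the final sound: -la when the stem ends in a voiceless consonant (*baosvep*, *wingas*); -eb when the stem ends in a voiced consonant (*zohokaw*, *totav*); -bir when the stem ends in a vowel (*vodeze*, *ro*).
Since the final sound of *up* is /p/ (a voiceless consonant), it takes -la, giving *upla*.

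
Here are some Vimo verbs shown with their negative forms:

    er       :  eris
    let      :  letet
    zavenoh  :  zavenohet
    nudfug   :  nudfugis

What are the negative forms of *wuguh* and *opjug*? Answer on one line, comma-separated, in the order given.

The suffix is conditioned by the final consonant: -et when the stem ends in a voiceless consonant (*let*, *zavenoh*); -is when the stem ends in a voiced consonant (*er*, *nudfug*).
*wuguh*: final consonant = /h/, voiceless → -et → *wuguhet*.
Since the final consonant of *opjug* is /g/ (voiced), it takes -is, giving *opjugis*.

wuguhet, opjugis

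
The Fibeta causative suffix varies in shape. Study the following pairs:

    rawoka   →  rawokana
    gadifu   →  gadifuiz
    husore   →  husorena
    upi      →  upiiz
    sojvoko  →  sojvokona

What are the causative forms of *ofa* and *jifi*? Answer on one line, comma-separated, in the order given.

The pattern is height harmony: -iz when the last vowel of the stem is a high vowel (*gadifu*, *upi*); -na when the last vowel of the stem is a non-high vowel (*rawoka*, *husore*, *sojvoko*).
*ofa* — last vowel /a/ (a non-high vowel) → -na → *ofana*.
*jifi*: last vowel = /i/, a high vowel → -iz → *jifiiz*.

ofana, jifiiz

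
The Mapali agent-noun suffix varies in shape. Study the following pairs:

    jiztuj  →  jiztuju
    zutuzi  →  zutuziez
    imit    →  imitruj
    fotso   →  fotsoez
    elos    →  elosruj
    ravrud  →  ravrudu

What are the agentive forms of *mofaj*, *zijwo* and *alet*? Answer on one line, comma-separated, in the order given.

mofaju, zijwoez, aletruj

The alternation tracks the final sound of the stem — -ruj when the stem ends in a voiceless consonant (*imit*, *elos*); -u when the stem ends in a voiced consonant (*jiztuj*, *ravrud*); -ez when the stem ends in a vowel (*zutuzi*, *fotso*).
*mofaj* — final sound /j/ (a voiced consonant) → -u → *mofaju*.
Since the final sound of *zijwo* is /o/ (a vowel), it takes -ez, giving *zijwoez*.
*alet* — final sound /t/ (a voiceless consonant) → -ruj → *aletruj*.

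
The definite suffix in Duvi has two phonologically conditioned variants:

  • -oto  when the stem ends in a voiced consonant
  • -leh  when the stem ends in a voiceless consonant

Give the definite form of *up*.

The final consonant of *up* is /p/, which is voiceless, so the suffix is -leh, giving *upleh*.

upleh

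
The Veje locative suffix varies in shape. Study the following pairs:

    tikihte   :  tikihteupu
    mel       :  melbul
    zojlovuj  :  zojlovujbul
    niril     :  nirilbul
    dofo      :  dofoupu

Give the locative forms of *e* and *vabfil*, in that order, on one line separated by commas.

eupu, vabfilbul

The pattern is consonant vs. vowel: -bul when the stem ends in a consonant (*mel*, *zojlovuj*, *niril*); -upu when the stem ends in a vowel (*tikihte*, *dofo*).
The final sound of *e* is /e/, which is a vowel, so the suffix is -upu, giving *eupu*.
The final sound of *vabfil* is /l/, which is a consonant, so the suffix is -bul, giving *vabfilbul*.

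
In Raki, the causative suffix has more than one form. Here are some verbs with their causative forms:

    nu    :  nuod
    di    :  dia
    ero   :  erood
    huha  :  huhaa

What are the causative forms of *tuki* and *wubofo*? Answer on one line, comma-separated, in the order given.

The suffix is conditioned by the last vowel: -od when the last vowel of the stem is a rounded vowel (*nu*, *ero*); -a when the last vowel of the stem is an unrounded vowel (*di*, *huha*).
*tuki* — last vowel /i/ (an unrounded vowel) → -a → *tukia*.
The last vowel of *wubofo* is /o/, which is a rounded vowel, so the suffix is -od, giving *wubofood*.

tukia, wubofood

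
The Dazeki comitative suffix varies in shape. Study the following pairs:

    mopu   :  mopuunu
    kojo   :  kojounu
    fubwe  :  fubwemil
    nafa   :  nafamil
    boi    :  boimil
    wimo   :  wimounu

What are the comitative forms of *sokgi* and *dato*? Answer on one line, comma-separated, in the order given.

sokgimil, datounu

Looking at the last vowel of each stem: -unu when the last vowel of the stem is a rounded vowel (*mopu*, *kojo*, *wimo*); -mil when the last vowel of the stem is an unrounded vowel (*fubwe*, *nafa*, *boi*).
The last vowel of *sokgi* is /i/, which is an unrounded vowel, so the suffix is -mil, giving *sokgimil*.
The last vowel of *dato* is /o/, which is a rounded vowel, so the suffix is -unu, giving *datounu*.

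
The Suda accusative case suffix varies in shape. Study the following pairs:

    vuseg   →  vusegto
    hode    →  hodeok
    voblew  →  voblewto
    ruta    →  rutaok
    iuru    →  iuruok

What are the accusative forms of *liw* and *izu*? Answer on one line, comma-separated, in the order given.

liwto, izuok

Looking at the final sound of each stem: -to when the stem ends in a consonant (*vuseg*, *voblew*); -ok when the stem ends in a vowel (*hode*, *ruta*, *iuru*).
Since the final sound of *liw* is /w/ (a consonant), it takes -to, giving *liwto*.
*izu*: final sound = /u/, a vowel → -ok → *izuok*.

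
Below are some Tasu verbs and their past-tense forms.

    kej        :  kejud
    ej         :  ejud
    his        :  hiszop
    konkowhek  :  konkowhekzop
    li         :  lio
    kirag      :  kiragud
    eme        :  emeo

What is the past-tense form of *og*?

The suffix is conditioned by the final sound: -zop when the stem ends in a voiceless consonant (*his*, *konkowhek*); -ud when the stem ends in a voiced consonant (*kej*, *ej*, *kirag*); -o when the stem ends in a vowel (*li*, *eme*).
Since the final sound of *og* is /g/ (a voiced consonant), it takes -ud, giving *ogud*.

ogud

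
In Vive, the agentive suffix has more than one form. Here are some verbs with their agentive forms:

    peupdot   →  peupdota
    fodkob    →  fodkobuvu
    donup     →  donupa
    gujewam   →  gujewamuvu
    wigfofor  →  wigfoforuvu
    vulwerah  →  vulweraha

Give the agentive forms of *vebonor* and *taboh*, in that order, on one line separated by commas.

The suffix is conditioned by the final consonant: -a when the stem ends in a voiceless consonant (*peupdot*, *donup*, *vulwerah*); -uvu when the stem ends in a voiced consonant (*fodkob*, *gujewam*, *wigfofor*).
The final consonant of *vebonor* is /r/, which is voiced, so the suffix is -uvu, giving *vebonoruvu*.
*taboh* — final consonant /h/ (voiceless) → -a → *taboha*.

vebonoruvu, taboha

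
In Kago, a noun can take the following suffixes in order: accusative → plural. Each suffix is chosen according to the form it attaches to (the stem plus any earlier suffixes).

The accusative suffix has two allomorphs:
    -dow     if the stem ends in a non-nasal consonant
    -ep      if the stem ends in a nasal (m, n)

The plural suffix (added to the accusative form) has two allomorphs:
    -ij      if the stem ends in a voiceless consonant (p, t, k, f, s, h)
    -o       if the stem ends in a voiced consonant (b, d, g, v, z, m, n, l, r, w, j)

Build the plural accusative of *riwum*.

*riwum*: final consonant = /m/, a nasal → -ep → *riwumep*.
The final consonant of the accusative form *riwumep* is /p/, which is voiceless, so the plural suffix is -ij, giving *riwumepij*.

riwumepij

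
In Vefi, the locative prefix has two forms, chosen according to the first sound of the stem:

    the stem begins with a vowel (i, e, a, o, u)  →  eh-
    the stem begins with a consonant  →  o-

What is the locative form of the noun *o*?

*o*: first sound = /o/, a vowel → eh- → *eho*.

eho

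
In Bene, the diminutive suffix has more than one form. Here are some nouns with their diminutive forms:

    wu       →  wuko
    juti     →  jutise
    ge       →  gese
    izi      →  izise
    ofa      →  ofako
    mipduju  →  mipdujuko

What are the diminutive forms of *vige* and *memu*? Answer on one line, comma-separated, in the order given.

The suffix is conditioned by the last vowel: -se when the last vowel of the stem is a front vowel (*juti*, *ge*, *izi*); -ko when the last vowel of the stem is a back vowel (*wu*, *ofa*, *mipduju*).
The last vowel of *vige* is /e/, which is a front vowel, so the suffix is -se, giving *vigese*.
Since the last vowel of *memu* is /u/ (a back vowel), it takes -ko, giving *memuko*.

vigese, memuko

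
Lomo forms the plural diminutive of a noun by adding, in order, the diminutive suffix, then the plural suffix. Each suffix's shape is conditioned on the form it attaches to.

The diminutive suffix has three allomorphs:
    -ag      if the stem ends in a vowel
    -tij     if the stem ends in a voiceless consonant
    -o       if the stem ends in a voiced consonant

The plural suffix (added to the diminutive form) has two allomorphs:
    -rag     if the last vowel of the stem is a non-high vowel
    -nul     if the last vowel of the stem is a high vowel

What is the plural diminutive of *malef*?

maleftijnul

Since the final sound of *malef* is /f/ (a voiceless consonant), it takes -tij, giving *maleftij*.
The diminutive form *maleftij*: last vowel = /i/, a high vowel → -nul → *maleftijnul*.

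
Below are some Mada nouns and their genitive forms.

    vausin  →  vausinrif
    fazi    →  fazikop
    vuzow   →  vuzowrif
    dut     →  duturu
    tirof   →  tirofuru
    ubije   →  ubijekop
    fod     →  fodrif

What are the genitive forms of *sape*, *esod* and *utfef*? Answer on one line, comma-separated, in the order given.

The pattern is voicing of the final sound: -uru when the stem ends in a voiceless consonant (*dut*, *tirof*); -rif when the stem ends in a voiced consonant (*vausin*, *vuzow*, *fod*); -kop when the stem ends in a vowel (*fazi*, *ubije*).
*sape* — final sound /e/ (a vowel) → -kop → *sapekop*.
*esod* — final sound /d/ (a voiced consonant) → -rif → *esodrif*.
Since the final sound of *utfef* is /f/ (a voiceless consonant), it takes -uru, giving *utfefuru*.

sapekop, esodrif, utfefuru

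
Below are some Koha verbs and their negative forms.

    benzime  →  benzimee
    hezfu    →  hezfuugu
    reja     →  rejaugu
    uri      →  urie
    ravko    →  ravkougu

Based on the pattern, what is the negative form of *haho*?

hahougu

Looking at the last vowel of each stem: -e when the last vowel of the stem is a front vowel (*benzime*, *uri*); -ugu when the last vowel of the stem is a back vowel (*hezfu*, *reja*, *ravko*).
*haho* — last vowel /o/ (a back vowel) → -ugu → *hahougu*.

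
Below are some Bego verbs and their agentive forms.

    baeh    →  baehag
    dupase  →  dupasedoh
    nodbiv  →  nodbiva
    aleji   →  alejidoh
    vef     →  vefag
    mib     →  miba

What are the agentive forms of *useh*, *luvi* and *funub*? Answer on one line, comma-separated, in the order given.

Looking at the final sound of each stem: -ag when the stem ends in a voiceless consonant (*baeh*, *vef*); -a when the stem ends in a voiced consonant (*nodbiv*, *mib*); -doh when the stem ends in a vowel (*dupase*, *aleji*).
*useh*: final sound = /h/, a voiceless consonant → -ag → *usehag*.
*luvi* — final sound /i/ (a vowel) → -doh → *luvidoh*.
Since the final sound of *funub* is /b/ (a voiced consonant), it takes -a, giving *funuba*.

usehag, luvidoh, funuba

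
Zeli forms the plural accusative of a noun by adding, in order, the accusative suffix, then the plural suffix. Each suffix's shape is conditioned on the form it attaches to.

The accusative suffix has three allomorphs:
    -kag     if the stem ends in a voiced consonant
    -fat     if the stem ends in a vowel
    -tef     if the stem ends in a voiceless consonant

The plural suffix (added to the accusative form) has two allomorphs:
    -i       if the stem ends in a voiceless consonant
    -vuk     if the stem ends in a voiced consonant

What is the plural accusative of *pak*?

paktefi

*pak*: final sound = /k/, a voiceless consonant → -tef → *paktef*.
Since the final consonant of the accusative form *paktef* is /f/ (voiceless), it takes -i, giving *paktefi*.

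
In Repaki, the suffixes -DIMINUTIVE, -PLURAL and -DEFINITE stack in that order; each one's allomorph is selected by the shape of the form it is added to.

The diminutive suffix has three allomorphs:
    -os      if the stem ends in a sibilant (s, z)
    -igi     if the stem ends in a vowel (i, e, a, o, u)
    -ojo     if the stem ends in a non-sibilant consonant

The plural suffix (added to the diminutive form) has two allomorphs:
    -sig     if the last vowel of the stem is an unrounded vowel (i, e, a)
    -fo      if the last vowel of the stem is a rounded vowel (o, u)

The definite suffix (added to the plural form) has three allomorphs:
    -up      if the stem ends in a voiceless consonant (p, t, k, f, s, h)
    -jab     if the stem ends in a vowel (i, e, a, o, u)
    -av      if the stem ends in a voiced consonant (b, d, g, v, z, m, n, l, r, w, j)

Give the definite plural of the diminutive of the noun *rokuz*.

The final sound of *rokuz* is /z/, which is a sibilant, so the diminutive suffix is -os, giving *rokuzos*.
The diminutive form *rokuzos*: last vowel = /o/, a rounded vowel → -fo → *rokuzosfo*.
The plural form *rokuzosfo*: final sound = /o/, a vowel → -jab → *rokuzosfojab*.

rokuzosfojab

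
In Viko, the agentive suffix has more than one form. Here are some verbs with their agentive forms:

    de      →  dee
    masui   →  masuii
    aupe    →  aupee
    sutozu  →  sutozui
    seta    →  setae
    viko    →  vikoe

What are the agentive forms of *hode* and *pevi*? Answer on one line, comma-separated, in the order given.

Looking at the last vowel of each stem: -i when the last vowel of the stem is a high vowel (*masui*, *sutozu*); -e when the last vowel of the stem is a non-high vowel (*de*, *aupe*, *seta*, *viko*).
*hode*: last vowel = /e/, a non-high vowel → -e → *hodee*.
*pevi* — last vowel /i/ (a high vowel) → -i → *pevii*.

hodee, pevii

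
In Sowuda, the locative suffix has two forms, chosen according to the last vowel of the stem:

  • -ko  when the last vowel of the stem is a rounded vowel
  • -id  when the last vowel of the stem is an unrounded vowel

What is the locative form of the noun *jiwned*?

Since the last vowel of *jiwned* is /e/ (an unrounded vowel), it takes -id, giving *jiwnedid*.

jiwnedid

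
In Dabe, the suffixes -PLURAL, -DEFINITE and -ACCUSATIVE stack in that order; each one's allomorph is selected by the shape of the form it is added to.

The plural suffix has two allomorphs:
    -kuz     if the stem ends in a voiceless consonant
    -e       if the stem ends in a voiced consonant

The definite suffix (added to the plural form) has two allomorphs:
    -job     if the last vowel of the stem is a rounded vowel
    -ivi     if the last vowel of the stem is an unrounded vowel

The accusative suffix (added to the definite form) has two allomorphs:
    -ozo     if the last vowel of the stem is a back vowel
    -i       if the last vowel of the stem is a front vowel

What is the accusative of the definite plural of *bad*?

badeivii

The final consonant of *bad* is /d/, which is voiced, so the plural suffix is -e, giving *bade*.
Since the last vowel of the plural form *bade* is /e/ (an unrounded vowel), it takes -ivi, giving *badeivi*.
Since the last vowel of the definite form *badeivi* is /i/ (a front vowel), it takes -i, giving *badeivii*.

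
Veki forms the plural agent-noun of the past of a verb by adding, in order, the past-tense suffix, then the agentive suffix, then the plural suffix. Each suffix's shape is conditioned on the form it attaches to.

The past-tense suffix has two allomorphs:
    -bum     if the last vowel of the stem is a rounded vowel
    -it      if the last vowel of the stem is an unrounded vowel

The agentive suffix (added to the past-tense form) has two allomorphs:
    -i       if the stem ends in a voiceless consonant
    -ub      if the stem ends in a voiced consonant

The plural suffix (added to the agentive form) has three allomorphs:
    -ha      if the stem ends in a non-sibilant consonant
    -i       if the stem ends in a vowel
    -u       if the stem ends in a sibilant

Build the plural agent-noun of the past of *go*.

gobumubha

The last vowel of *go* is /o/, which is a rounded vowel, so the past-tense suffix is -bum, giving *gobum*.
The past-tense form *gobum*: final consonant = /m/, voiced → -ub → *gobumub*.
The agentive form *gobumub*: final sound = /b/, a non-sibilant consonant → -ha → *gobumubha*.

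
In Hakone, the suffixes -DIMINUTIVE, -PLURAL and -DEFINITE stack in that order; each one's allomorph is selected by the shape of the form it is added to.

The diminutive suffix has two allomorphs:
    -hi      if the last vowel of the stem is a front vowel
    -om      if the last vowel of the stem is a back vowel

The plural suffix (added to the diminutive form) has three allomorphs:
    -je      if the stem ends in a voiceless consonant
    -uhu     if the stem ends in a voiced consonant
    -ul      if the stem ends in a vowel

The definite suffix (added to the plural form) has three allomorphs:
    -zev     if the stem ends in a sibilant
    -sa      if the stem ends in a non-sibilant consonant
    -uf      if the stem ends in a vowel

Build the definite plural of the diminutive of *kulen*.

The last vowel of *kulen* is /e/, which is a front vowel, so the diminutive suffix is -hi, giving *kulenhi*.
The diminutive form *kulenhi*: final sound = /i/, a vowel → -ul → *kulenhiul*.
The final sound of the plural form *kulenhiul* is /l/, which is a non-sibilant consonant, so the definite suffix is -sa, giving *kulenhiulsa*.

kulenhiulsa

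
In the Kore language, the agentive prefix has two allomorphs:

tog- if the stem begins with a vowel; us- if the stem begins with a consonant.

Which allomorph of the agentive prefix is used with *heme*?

*heme* — first sound /h/ (a consonant) → us-.

us-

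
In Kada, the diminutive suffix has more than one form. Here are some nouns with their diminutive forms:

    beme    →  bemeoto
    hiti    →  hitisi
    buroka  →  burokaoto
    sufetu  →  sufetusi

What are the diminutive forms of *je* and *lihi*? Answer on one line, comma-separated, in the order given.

The suffix is conditioned by the last vowel: -si when the last vowel of the stem is a high vowel (*hiti*, *sufetu*); -oto when the last vowel of the stem is a non-high vowel (*beme*, *buroka*).
*je* — last vowel /e/ (a non-high vowel) → -oto → *jeoto*.
Since the last vowel of *lihi* is /i/ (a high vowel), it takes -si, giving *lihisi*.

jeoto, lihisi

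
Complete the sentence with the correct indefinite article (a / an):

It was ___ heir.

an

The indefinite article is chosen by the initial *sound* of the following word, not its spelling.
*heir* begins with the sound /ɛ/ (silent h) — a vowel sound.
So the article is *an*: It was an heir.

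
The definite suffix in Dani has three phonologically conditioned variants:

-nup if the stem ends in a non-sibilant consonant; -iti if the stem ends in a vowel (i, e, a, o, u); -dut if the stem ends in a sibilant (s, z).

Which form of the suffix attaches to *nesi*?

Since the final sound of *nesi* is /i/ (a vowel), it takes -iti.

-iti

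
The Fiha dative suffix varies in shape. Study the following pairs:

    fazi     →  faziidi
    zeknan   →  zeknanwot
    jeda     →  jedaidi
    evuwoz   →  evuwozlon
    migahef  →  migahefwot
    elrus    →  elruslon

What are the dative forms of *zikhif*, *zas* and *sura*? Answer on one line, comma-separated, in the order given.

zikhifwot, zaslon, suraidi

The alternation tracks the final sound of the stem — -lon when the stem ends in a sibilant (*evuwoz*, *elrus*); -wot when the stem ends in a non-sibilant consonant (*zeknan*, *migahef*); -idi when the stem ends in a vowel (*fazi*, *jeda*).
The final sound of *zikhif* is /f/, which is a non-sibilant consonant, so the suffix is -wot, giving *zikhifwot*.
The final sound of *zas* is /s/, which is a sibilant, so the suffix is -lon, giving *zaslon*.
Since the final sound of *sura* is /a/ (a vowel), it takes -idi, giving *suraidi*.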